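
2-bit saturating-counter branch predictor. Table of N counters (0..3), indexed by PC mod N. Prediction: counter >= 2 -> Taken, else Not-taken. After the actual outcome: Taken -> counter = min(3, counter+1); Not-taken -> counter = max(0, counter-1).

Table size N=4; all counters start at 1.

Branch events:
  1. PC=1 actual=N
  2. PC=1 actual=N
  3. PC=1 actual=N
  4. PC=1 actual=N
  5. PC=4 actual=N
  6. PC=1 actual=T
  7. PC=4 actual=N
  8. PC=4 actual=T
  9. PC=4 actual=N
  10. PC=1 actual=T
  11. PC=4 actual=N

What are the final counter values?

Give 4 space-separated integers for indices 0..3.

Ev 1: PC=1 idx=1 pred=N actual=N -> ctr[1]=0
Ev 2: PC=1 idx=1 pred=N actual=N -> ctr[1]=0
Ev 3: PC=1 idx=1 pred=N actual=N -> ctr[1]=0
Ev 4: PC=1 idx=1 pred=N actual=N -> ctr[1]=0
Ev 5: PC=4 idx=0 pred=N actual=N -> ctr[0]=0
Ev 6: PC=1 idx=1 pred=N actual=T -> ctr[1]=1
Ev 7: PC=4 idx=0 pred=N actual=N -> ctr[0]=0
Ev 8: PC=4 idx=0 pred=N actual=T -> ctr[0]=1
Ev 9: PC=4 idx=0 pred=N actual=N -> ctr[0]=0
Ev 10: PC=1 idx=1 pred=N actual=T -> ctr[1]=2
Ev 11: PC=4 idx=0 pred=N actual=N -> ctr[0]=0

Answer: 0 2 1 1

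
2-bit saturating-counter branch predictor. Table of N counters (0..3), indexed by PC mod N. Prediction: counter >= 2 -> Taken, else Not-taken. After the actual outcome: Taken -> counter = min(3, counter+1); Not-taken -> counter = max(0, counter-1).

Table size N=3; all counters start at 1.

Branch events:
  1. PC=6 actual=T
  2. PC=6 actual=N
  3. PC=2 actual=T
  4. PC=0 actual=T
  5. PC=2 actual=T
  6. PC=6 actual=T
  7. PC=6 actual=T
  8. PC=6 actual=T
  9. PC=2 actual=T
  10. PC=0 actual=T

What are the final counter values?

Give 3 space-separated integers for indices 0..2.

Ev 1: PC=6 idx=0 pred=N actual=T -> ctr[0]=2
Ev 2: PC=6 idx=0 pred=T actual=N -> ctr[0]=1
Ev 3: PC=2 idx=2 pred=N actual=T -> ctr[2]=2
Ev 4: PC=0 idx=0 pred=N actual=T -> ctr[0]=2
Ev 5: PC=2 idx=2 pred=T actual=T -> ctr[2]=3
Ev 6: PC=6 idx=0 pred=T actual=T -> ctr[0]=3
Ev 7: PC=6 idx=0 pred=T actual=T -> ctr[0]=3
Ev 8: PC=6 idx=0 pred=T actual=T -> ctr[0]=3
Ev 9: PC=2 idx=2 pred=T actual=T -> ctr[2]=3
Ev 10: PC=0 idx=0 pred=T actual=T -> ctr[0]=3

Answer: 3 1 3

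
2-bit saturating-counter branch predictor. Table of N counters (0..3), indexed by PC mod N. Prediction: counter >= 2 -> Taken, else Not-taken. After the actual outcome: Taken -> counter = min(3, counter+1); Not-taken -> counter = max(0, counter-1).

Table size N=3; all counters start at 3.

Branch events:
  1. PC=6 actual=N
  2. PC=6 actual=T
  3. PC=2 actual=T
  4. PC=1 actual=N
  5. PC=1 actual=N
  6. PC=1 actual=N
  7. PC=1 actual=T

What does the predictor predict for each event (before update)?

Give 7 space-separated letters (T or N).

Ev 1: PC=6 idx=0 pred=T actual=N -> ctr[0]=2
Ev 2: PC=6 idx=0 pred=T actual=T -> ctr[0]=3
Ev 3: PC=2 idx=2 pred=T actual=T -> ctr[2]=3
Ev 4: PC=1 idx=1 pred=T actual=N -> ctr[1]=2
Ev 5: PC=1 idx=1 pred=T actual=N -> ctr[1]=1
Ev 6: PC=1 idx=1 pred=N actual=N -> ctr[1]=0
Ev 7: PC=1 idx=1 pred=N actual=T -> ctr[1]=1

Answer: T T T T T N N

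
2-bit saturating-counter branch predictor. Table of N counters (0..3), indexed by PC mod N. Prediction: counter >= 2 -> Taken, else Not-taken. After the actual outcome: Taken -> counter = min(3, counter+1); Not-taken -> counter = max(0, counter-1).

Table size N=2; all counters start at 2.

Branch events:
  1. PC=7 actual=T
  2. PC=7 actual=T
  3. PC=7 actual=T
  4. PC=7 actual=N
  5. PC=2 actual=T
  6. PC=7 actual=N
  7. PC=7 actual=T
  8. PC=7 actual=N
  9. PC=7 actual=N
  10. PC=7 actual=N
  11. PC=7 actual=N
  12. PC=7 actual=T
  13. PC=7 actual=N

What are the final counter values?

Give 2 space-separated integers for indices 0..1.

Answer: 3 0

Derivation:
Ev 1: PC=7 idx=1 pred=T actual=T -> ctr[1]=3
Ev 2: PC=7 idx=1 pred=T actual=T -> ctr[1]=3
Ev 3: PC=7 idx=1 pred=T actual=T -> ctr[1]=3
Ev 4: PC=7 idx=1 pred=T actual=N -> ctr[1]=2
Ev 5: PC=2 idx=0 pred=T actual=T -> ctr[0]=3
Ev 6: PC=7 idx=1 pred=T actual=N -> ctr[1]=1
Ev 7: PC=7 idx=1 pred=N actual=T -> ctr[1]=2
Ev 8: PC=7 idx=1 pred=T actual=N -> ctr[1]=1
Ev 9: PC=7 idx=1 pred=N actual=N -> ctr[1]=0
Ev 10: PC=7 idx=1 pred=N actual=N -> ctr[1]=0
Ev 11: PC=7 idx=1 pred=N actual=N -> ctr[1]=0
Ev 12: PC=7 idx=1 pred=N actual=T -> ctr[1]=1
Ev 13: PC=7 idx=1 pred=N actual=N -> ctr[1]=0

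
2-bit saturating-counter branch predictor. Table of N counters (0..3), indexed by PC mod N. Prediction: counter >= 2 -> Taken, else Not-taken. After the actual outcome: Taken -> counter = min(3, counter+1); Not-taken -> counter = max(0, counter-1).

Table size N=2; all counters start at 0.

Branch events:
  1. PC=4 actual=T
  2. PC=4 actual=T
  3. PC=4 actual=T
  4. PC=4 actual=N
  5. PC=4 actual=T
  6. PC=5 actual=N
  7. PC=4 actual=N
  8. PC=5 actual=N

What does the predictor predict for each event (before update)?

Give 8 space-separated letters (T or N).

Ev 1: PC=4 idx=0 pred=N actual=T -> ctr[0]=1
Ev 2: PC=4 idx=0 pred=N actual=T -> ctr[0]=2
Ev 3: PC=4 idx=0 pred=T actual=T -> ctr[0]=3
Ev 4: PC=4 idx=0 pred=T actual=N -> ctr[0]=2
Ev 5: PC=4 idx=0 pred=T actual=T -> ctr[0]=3
Ev 6: PC=5 idx=1 pred=N actual=N -> ctr[1]=0
Ev 7: PC=4 idx=0 pred=T actual=N -> ctr[0]=2
Ev 8: PC=5 idx=1 pred=N actual=N -> ctr[1]=0

Answer: N N T T T N T N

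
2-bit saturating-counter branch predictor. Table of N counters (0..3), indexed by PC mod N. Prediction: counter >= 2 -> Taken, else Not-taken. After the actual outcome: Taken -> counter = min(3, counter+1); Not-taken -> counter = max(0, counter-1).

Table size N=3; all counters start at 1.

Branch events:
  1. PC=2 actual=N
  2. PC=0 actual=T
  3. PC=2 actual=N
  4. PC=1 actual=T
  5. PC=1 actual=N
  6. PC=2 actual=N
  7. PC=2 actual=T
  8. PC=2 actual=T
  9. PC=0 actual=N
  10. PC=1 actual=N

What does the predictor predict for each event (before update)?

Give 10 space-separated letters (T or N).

Answer: N N N N T N N N T N

Derivation:
Ev 1: PC=2 idx=2 pred=N actual=N -> ctr[2]=0
Ev 2: PC=0 idx=0 pred=N actual=T -> ctr[0]=2
Ev 3: PC=2 idx=2 pred=N actual=N -> ctr[2]=0
Ev 4: PC=1 idx=1 pred=N actual=T -> ctr[1]=2
Ev 5: PC=1 idx=1 pred=T actual=N -> ctr[1]=1
Ev 6: PC=2 idx=2 pred=N actual=N -> ctr[2]=0
Ev 7: PC=2 idx=2 pred=N actual=T -> ctr[2]=1
Ev 8: PC=2 idx=2 pred=N actual=T -> ctr[2]=2
Ev 9: PC=0 idx=0 pred=T actual=N -> ctr[0]=1
Ev 10: PC=1 idx=1 pred=N actual=N -> ctr[1]=0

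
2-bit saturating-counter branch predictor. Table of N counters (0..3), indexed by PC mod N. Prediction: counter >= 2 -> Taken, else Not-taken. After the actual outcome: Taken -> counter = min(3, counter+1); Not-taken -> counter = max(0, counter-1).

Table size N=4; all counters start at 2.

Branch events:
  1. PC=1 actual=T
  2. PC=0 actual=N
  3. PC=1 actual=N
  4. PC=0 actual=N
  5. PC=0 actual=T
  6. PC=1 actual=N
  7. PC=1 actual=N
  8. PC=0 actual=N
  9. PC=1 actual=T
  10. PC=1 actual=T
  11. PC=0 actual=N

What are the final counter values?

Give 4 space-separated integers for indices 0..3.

Ev 1: PC=1 idx=1 pred=T actual=T -> ctr[1]=3
Ev 2: PC=0 idx=0 pred=T actual=N -> ctr[0]=1
Ev 3: PC=1 idx=1 pred=T actual=N -> ctr[1]=2
Ev 4: PC=0 idx=0 pred=N actual=N -> ctr[0]=0
Ev 5: PC=0 idx=0 pred=N actual=T -> ctr[0]=1
Ev 6: PC=1 idx=1 pred=T actual=N -> ctr[1]=1
Ev 7: PC=1 idx=1 pred=N actual=N -> ctr[1]=0
Ev 8: PC=0 idx=0 pred=N actual=N -> ctr[0]=0
Ev 9: PC=1 idx=1 pred=N actual=T -> ctr[1]=1
Ev 10: PC=1 idx=1 pred=N actual=T -> ctr[1]=2
Ev 11: PC=0 idx=0 pred=N actual=N -> ctr[0]=0

Answer: 0 2 2 2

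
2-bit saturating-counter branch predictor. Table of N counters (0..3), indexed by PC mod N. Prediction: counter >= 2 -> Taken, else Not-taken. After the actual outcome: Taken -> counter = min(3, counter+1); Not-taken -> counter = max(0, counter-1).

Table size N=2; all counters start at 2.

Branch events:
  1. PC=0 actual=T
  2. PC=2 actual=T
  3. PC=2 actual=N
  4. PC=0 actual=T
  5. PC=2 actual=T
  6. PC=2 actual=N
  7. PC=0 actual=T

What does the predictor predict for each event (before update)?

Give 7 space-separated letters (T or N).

Answer: T T T T T T T

Derivation:
Ev 1: PC=0 idx=0 pred=T actual=T -> ctr[0]=3
Ev 2: PC=2 idx=0 pred=T actual=T -> ctr[0]=3
Ev 3: PC=2 idx=0 pred=T actual=N -> ctr[0]=2
Ev 4: PC=0 idx=0 pred=T actual=T -> ctr[0]=3
Ev 5: PC=2 idx=0 pred=T actual=T -> ctr[0]=3
Ev 6: PC=2 idx=0 pred=T actual=N -> ctr[0]=2
Ev 7: PC=0 idx=0 pred=T actual=T -> ctr[0]=3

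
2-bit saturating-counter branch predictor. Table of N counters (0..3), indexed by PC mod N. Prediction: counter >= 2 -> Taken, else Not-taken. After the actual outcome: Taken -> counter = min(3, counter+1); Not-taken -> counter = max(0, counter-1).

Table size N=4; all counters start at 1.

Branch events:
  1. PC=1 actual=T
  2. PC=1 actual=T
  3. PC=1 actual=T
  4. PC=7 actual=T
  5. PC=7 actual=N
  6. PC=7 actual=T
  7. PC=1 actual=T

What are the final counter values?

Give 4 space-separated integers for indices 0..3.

Answer: 1 3 1 2

Derivation:
Ev 1: PC=1 idx=1 pred=N actual=T -> ctr[1]=2
Ev 2: PC=1 idx=1 pred=T actual=T -> ctr[1]=3
Ev 3: PC=1 idx=1 pred=T actual=T -> ctr[1]=3
Ev 4: PC=7 idx=3 pred=N actual=T -> ctr[3]=2
Ev 5: PC=7 idx=3 pred=T actual=N -> ctr[3]=1
Ev 6: PC=7 idx=3 pred=N actual=T -> ctr[3]=2
Ev 7: PC=1 idx=1 pred=T actual=T -> ctr[1]=3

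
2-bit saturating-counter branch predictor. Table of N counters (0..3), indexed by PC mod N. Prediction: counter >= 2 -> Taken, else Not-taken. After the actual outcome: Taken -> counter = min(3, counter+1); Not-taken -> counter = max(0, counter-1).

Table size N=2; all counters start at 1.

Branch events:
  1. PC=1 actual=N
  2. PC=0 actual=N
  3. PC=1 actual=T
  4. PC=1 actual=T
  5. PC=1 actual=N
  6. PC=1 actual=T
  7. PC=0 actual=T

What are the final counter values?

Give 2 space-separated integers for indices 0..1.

Answer: 1 2

Derivation:
Ev 1: PC=1 idx=1 pred=N actual=N -> ctr[1]=0
Ev 2: PC=0 idx=0 pred=N actual=N -> ctr[0]=0
Ev 3: PC=1 idx=1 pred=N actual=T -> ctr[1]=1
Ev 4: PC=1 idx=1 pred=N actual=T -> ctr[1]=2
Ev 5: PC=1 idx=1 pred=T actual=N -> ctr[1]=1
Ev 6: PC=1 idx=1 pred=N actual=T -> ctr[1]=2
Ev 7: PC=0 idx=0 pred=N actual=T -> ctr[0]=1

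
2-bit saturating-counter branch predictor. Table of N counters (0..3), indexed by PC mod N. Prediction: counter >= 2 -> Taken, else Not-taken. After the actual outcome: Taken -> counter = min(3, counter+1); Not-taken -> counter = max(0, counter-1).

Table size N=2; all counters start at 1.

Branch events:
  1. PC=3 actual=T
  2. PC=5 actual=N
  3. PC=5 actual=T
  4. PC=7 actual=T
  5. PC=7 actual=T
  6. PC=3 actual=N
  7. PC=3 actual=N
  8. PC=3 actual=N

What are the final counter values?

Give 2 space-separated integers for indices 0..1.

Answer: 1 0

Derivation:
Ev 1: PC=3 idx=1 pred=N actual=T -> ctr[1]=2
Ev 2: PC=5 idx=1 pred=T actual=N -> ctr[1]=1
Ev 3: PC=5 idx=1 pred=N actual=T -> ctr[1]=2
Ev 4: PC=7 idx=1 pred=T actual=T -> ctr[1]=3
Ev 5: PC=7 idx=1 pred=T actual=T -> ctr[1]=3
Ev 6: PC=3 idx=1 pred=T actual=N -> ctr[1]=2
Ev 7: PC=3 idx=1 pred=T actual=N -> ctr[1]=1
Ev 8: PC=3 idx=1 pred=N actual=N -> ctr[1]=0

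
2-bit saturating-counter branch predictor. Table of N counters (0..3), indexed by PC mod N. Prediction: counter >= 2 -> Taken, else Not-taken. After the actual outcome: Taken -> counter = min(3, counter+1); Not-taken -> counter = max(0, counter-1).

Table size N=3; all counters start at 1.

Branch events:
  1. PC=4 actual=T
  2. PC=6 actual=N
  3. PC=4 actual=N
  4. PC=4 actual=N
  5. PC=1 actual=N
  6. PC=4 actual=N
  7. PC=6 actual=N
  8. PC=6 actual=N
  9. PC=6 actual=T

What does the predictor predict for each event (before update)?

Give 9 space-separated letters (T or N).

Answer: N N T N N N N N N

Derivation:
Ev 1: PC=4 idx=1 pred=N actual=T -> ctr[1]=2
Ev 2: PC=6 idx=0 pred=N actual=N -> ctr[0]=0
Ev 3: PC=4 idx=1 pred=T actual=N -> ctr[1]=1
Ev 4: PC=4 idx=1 pred=N actual=N -> ctr[1]=0
Ev 5: PC=1 idx=1 pred=N actual=N -> ctr[1]=0
Ev 6: PC=4 idx=1 pred=N actual=N -> ctr[1]=0
Ev 7: PC=6 idx=0 pred=N actual=N -> ctr[0]=0
Ev 8: PC=6 idx=0 pred=N actual=N -> ctr[0]=0
Ev 9: PC=6 idx=0 pred=N actual=T -> ctr[0]=1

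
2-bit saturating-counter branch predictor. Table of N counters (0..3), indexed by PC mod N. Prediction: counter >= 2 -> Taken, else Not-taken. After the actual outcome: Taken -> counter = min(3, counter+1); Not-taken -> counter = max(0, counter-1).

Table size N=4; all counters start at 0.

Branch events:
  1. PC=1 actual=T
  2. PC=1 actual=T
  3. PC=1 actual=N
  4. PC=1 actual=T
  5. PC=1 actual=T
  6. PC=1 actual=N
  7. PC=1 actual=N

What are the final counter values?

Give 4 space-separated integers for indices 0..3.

Ev 1: PC=1 idx=1 pred=N actual=T -> ctr[1]=1
Ev 2: PC=1 idx=1 pred=N actual=T -> ctr[1]=2
Ev 3: PC=1 idx=1 pred=T actual=N -> ctr[1]=1
Ev 4: PC=1 idx=1 pred=N actual=T -> ctr[1]=2
Ev 5: PC=1 idx=1 pred=T actual=T -> ctr[1]=3
Ev 6: PC=1 idx=1 pred=T actual=N -> ctr[1]=2
Ev 7: PC=1 idx=1 pred=T actual=N -> ctr[1]=1

Answer: 0 1 0 0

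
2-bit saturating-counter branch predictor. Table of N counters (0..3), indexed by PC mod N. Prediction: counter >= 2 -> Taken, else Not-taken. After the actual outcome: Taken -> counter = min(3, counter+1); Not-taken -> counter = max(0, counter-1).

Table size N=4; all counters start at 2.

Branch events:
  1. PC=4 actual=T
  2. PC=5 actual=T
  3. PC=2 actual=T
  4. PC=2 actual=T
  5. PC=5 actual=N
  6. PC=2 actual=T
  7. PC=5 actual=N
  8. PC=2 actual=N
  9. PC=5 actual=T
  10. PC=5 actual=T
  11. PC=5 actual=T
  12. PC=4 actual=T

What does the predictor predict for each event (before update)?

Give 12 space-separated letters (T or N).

Ev 1: PC=4 idx=0 pred=T actual=T -> ctr[0]=3
Ev 2: PC=5 idx=1 pred=T actual=T -> ctr[1]=3
Ev 3: PC=2 idx=2 pred=T actual=T -> ctr[2]=3
Ev 4: PC=2 idx=2 pred=T actual=T -> ctr[2]=3
Ev 5: PC=5 idx=1 pred=T actual=N -> ctr[1]=2
Ev 6: PC=2 idx=2 pred=T actual=T -> ctr[2]=3
Ev 7: PC=5 idx=1 pred=T actual=N -> ctr[1]=1
Ev 8: PC=2 idx=2 pred=T actual=N -> ctr[2]=2
Ev 9: PC=5 idx=1 pred=N actual=T -> ctr[1]=2
Ev 10: PC=5 idx=1 pred=T actual=T -> ctr[1]=3
Ev 11: PC=5 idx=1 pred=T actual=T -> ctr[1]=3
Ev 12: PC=4 idx=0 pred=T actual=T -> ctr[0]=3

Answer: T T T T T T T T N T T T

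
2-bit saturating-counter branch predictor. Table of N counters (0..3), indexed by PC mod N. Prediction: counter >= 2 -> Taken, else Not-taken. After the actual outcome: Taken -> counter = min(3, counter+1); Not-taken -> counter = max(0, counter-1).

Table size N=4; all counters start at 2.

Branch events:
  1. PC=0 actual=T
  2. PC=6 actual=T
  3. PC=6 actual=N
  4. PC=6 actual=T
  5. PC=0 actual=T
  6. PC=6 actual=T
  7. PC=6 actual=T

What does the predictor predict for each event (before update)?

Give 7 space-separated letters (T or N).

Ev 1: PC=0 idx=0 pred=T actual=T -> ctr[0]=3
Ev 2: PC=6 idx=2 pred=T actual=T -> ctr[2]=3
Ev 3: PC=6 idx=2 pred=T actual=N -> ctr[2]=2
Ev 4: PC=6 idx=2 pred=T actual=T -> ctr[2]=3
Ev 5: PC=0 idx=0 pred=T actual=T -> ctr[0]=3
Ev 6: PC=6 idx=2 pred=T actual=T -> ctr[2]=3
Ev 7: PC=6 idx=2 pred=T actual=T -> ctr[2]=3

Answer: T T T T T T T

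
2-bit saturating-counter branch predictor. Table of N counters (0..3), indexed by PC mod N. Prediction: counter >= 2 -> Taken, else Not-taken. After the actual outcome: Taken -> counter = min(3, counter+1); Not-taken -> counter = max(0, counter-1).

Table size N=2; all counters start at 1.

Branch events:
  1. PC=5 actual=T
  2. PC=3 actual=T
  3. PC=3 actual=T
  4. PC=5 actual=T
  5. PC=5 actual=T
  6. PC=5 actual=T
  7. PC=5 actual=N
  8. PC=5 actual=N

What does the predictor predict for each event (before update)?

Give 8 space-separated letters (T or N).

Answer: N T T T T T T T

Derivation:
Ev 1: PC=5 idx=1 pred=N actual=T -> ctr[1]=2
Ev 2: PC=3 idx=1 pred=T actual=T -> ctr[1]=3
Ev 3: PC=3 idx=1 pred=T actual=T -> ctr[1]=3
Ev 4: PC=5 idx=1 pred=T actual=T -> ctr[1]=3
Ev 5: PC=5 idx=1 pred=T actual=T -> ctr[1]=3
Ev 6: PC=5 idx=1 pred=T actual=T -> ctr[1]=3
Ev 7: PC=5 idx=1 pred=T actual=N -> ctr[1]=2
Ev 8: PC=5 idx=1 pred=T actual=N -> ctr[1]=1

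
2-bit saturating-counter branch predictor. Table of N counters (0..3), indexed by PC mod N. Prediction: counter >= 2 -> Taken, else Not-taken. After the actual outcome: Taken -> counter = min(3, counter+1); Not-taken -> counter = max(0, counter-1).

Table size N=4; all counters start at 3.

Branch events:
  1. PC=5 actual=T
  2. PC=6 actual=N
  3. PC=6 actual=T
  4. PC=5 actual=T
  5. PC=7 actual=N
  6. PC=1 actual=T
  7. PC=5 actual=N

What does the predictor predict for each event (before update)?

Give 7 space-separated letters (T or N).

Answer: T T T T T T T

Derivation:
Ev 1: PC=5 idx=1 pred=T actual=T -> ctr[1]=3
Ev 2: PC=6 idx=2 pred=T actual=N -> ctr[2]=2
Ev 3: PC=6 idx=2 pred=T actual=T -> ctr[2]=3
Ev 4: PC=5 idx=1 pred=T actual=T -> ctr[1]=3
Ev 5: PC=7 idx=3 pred=T actual=N -> ctr[3]=2
Ev 6: PC=1 idx=1 pred=T actual=T -> ctr[1]=3
Ev 7: PC=5 idx=1 pred=T actual=N -> ctr[1]=2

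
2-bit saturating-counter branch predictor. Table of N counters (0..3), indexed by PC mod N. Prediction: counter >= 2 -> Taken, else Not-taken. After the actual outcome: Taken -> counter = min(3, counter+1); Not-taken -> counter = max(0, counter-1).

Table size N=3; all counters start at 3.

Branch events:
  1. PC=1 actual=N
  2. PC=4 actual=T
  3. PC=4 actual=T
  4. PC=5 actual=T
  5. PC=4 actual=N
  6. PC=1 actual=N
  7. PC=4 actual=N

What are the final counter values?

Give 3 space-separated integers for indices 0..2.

Answer: 3 0 3

Derivation:
Ev 1: PC=1 idx=1 pred=T actual=N -> ctr[1]=2
Ev 2: PC=4 idx=1 pred=T actual=T -> ctr[1]=3
Ev 3: PC=4 idx=1 pred=T actual=T -> ctr[1]=3
Ev 4: PC=5 idx=2 pred=T actual=T -> ctr[2]=3
Ev 5: PC=4 idx=1 pred=T actual=N -> ctr[1]=2
Ev 6: PC=1 idx=1 pred=T actual=N -> ctr[1]=1
Ev 7: PC=4 idx=1 pred=N actual=N -> ctr[1]=0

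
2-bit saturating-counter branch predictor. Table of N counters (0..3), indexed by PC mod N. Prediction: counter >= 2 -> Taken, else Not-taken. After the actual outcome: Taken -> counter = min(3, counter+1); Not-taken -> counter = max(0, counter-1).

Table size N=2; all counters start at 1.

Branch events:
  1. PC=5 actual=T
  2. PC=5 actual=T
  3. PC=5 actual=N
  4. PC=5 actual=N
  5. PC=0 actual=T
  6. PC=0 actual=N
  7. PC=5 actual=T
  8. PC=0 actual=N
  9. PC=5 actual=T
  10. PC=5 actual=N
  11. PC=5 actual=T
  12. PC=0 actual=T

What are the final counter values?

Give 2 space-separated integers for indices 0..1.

Answer: 1 3

Derivation:
Ev 1: PC=5 idx=1 pred=N actual=T -> ctr[1]=2
Ev 2: PC=5 idx=1 pred=T actual=T -> ctr[1]=3
Ev 3: PC=5 idx=1 pred=T actual=N -> ctr[1]=2
Ev 4: PC=5 idx=1 pred=T actual=N -> ctr[1]=1
Ev 5: PC=0 idx=0 pred=N actual=T -> ctr[0]=2
Ev 6: PC=0 idx=0 pred=T actual=N -> ctr[0]=1
Ev 7: PC=5 idx=1 pred=N actual=T -> ctr[1]=2
Ev 8: PC=0 idx=0 pred=N actual=N -> ctr[0]=0
Ev 9: PC=5 idx=1 pred=T actual=T -> ctr[1]=3
Ev 10: PC=5 idx=1 pred=T actual=N -> ctr[1]=2
Ev 11: PC=5 idx=1 pred=T actual=T -> ctr[1]=3
Ev 12: PC=0 idx=0 pred=N actual=T -> ctr[0]=1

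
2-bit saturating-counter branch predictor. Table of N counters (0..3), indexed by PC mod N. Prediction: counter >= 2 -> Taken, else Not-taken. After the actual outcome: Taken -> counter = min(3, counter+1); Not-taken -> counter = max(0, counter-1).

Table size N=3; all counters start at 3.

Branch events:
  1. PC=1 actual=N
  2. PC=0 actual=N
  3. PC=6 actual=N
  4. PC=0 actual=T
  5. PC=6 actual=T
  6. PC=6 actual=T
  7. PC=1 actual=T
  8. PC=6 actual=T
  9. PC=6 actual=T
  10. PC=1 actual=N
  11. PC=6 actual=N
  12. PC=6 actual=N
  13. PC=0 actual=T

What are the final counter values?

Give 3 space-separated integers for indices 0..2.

Ev 1: PC=1 idx=1 pred=T actual=N -> ctr[1]=2
Ev 2: PC=0 idx=0 pred=T actual=N -> ctr[0]=2
Ev 3: PC=6 idx=0 pred=T actual=N -> ctr[0]=1
Ev 4: PC=0 idx=0 pred=N actual=T -> ctr[0]=2
Ev 5: PC=6 idx=0 pred=T actual=T -> ctr[0]=3
Ev 6: PC=6 idx=0 pred=T actual=T -> ctr[0]=3
Ev 7: PC=1 idx=1 pred=T actual=T -> ctr[1]=3
Ev 8: PC=6 idx=0 pred=T actual=T -> ctr[0]=3
Ev 9: PC=6 idx=0 pred=T actual=T -> ctr[0]=3
Ev 10: PC=1 idx=1 pred=T actual=N -> ctr[1]=2
Ev 11: PC=6 idx=0 pred=T actual=N -> ctr[0]=2
Ev 12: PC=6 idx=0 pred=T actual=N -> ctr[0]=1
Ev 13: PC=0 idx=0 pred=N actual=T -> ctr[0]=2

Answer: 2 2 3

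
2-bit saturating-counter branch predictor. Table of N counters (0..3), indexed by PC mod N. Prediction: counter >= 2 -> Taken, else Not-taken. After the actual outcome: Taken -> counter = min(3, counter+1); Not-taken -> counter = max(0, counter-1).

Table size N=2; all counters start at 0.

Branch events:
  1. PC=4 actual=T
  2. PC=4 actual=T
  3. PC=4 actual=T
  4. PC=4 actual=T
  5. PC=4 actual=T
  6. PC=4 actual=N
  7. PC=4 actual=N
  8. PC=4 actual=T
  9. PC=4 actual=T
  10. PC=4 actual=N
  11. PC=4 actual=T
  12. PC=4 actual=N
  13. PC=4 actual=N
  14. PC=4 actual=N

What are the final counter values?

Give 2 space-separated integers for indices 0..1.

Answer: 0 0

Derivation:
Ev 1: PC=4 idx=0 pred=N actual=T -> ctr[0]=1
Ev 2: PC=4 idx=0 pred=N actual=T -> ctr[0]=2
Ev 3: PC=4 idx=0 pred=T actual=T -> ctr[0]=3
Ev 4: PC=4 idx=0 pred=T actual=T -> ctr[0]=3
Ev 5: PC=4 idx=0 pred=T actual=T -> ctr[0]=3
Ev 6: PC=4 idx=0 pred=T actual=N -> ctr[0]=2
Ev 7: PC=4 idx=0 pred=T actual=N -> ctr[0]=1
Ev 8: PC=4 idx=0 pred=N actual=T -> ctr[0]=2
Ev 9: PC=4 idx=0 pred=T actual=T -> ctr[0]=3
Ev 10: PC=4 idx=0 pred=T actual=N -> ctr[0]=2
Ev 11: PC=4 idx=0 pred=T actual=T -> ctr[0]=3
Ev 12: PC=4 idx=0 pred=T actual=N -> ctr[0]=2
Ev 13: PC=4 idx=0 pred=T actual=N -> ctr[0]=1
Ev 14: PC=4 idx=0 pred=N actual=N -> ctr[0]=0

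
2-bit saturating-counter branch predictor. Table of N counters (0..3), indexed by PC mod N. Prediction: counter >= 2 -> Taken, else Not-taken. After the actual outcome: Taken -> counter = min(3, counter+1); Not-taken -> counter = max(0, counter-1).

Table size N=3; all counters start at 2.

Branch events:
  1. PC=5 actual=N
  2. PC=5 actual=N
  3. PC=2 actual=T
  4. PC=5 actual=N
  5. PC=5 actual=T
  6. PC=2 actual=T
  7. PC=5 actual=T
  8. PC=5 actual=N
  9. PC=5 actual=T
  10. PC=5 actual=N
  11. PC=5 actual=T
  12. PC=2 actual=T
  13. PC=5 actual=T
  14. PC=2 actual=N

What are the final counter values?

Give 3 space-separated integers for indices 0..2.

Answer: 2 2 2

Derivation:
Ev 1: PC=5 idx=2 pred=T actual=N -> ctr[2]=1
Ev 2: PC=5 idx=2 pred=N actual=N -> ctr[2]=0
Ev 3: PC=2 idx=2 pred=N actual=T -> ctr[2]=1
Ev 4: PC=5 idx=2 pred=N actual=N -> ctr[2]=0
Ev 5: PC=5 idx=2 pred=N actual=T -> ctr[2]=1
Ev 6: PC=2 idx=2 pred=N actual=T -> ctr[2]=2
Ev 7: PC=5 idx=2 pred=T actual=T -> ctr[2]=3
Ev 8: PC=5 idx=2 pred=T actual=N -> ctr[2]=2
Ev 9: PC=5 idx=2 pred=T actual=T -> ctr[2]=3
Ev 10: PC=5 idx=2 pred=T actual=N -> ctr[2]=2
Ev 11: PC=5 idx=2 pred=T actual=T -> ctr[2]=3
Ev 12: PC=2 idx=2 pred=T actual=T -> ctr[2]=3
Ev 13: PC=5 idx=2 pred=T actual=T -> ctr[2]=3
Ev 14: PC=2 idx=2 pred=T actual=N -> ctr[2]=2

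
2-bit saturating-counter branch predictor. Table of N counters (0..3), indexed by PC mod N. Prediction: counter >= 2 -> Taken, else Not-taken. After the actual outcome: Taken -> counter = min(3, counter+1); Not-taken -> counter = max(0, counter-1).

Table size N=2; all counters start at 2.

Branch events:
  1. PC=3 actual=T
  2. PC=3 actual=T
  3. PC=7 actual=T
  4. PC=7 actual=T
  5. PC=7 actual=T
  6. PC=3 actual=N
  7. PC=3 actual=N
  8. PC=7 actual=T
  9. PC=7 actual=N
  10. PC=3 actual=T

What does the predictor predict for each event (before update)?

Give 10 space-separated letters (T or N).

Answer: T T T T T T T N T N

Derivation:
Ev 1: PC=3 idx=1 pred=T actual=T -> ctr[1]=3
Ev 2: PC=3 idx=1 pred=T actual=T -> ctr[1]=3
Ev 3: PC=7 idx=1 pred=T actual=T -> ctr[1]=3
Ev 4: PC=7 idx=1 pred=T actual=T -> ctr[1]=3
Ev 5: PC=7 idx=1 pred=T actual=T -> ctr[1]=3
Ev 6: PC=3 idx=1 pred=T actual=N -> ctr[1]=2
Ev 7: PC=3 idx=1 pred=T actual=N -> ctr[1]=1
Ev 8: PC=7 idx=1 pred=N actual=T -> ctr[1]=2
Ev 9: PC=7 idx=1 pred=T actual=N -> ctr[1]=1
Ev 10: PC=3 idx=1 pred=N actual=T -> ctr[1]=2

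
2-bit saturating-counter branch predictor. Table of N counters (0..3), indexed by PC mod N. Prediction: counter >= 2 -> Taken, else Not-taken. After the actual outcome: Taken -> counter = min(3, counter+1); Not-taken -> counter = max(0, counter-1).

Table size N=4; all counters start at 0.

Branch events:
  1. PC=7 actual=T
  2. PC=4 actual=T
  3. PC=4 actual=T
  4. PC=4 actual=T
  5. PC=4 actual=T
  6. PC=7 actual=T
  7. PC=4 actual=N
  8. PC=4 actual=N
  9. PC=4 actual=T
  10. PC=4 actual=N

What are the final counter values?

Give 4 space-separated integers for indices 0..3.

Ev 1: PC=7 idx=3 pred=N actual=T -> ctr[3]=1
Ev 2: PC=4 idx=0 pred=N actual=T -> ctr[0]=1
Ev 3: PC=4 idx=0 pred=N actual=T -> ctr[0]=2
Ev 4: PC=4 idx=0 pred=T actual=T -> ctr[0]=3
Ev 5: PC=4 idx=0 pred=T actual=T -> ctr[0]=3
Ev 6: PC=7 idx=3 pred=N actual=T -> ctr[3]=2
Ev 7: PC=4 idx=0 pred=T actual=N -> ctr[0]=2
Ev 8: PC=4 idx=0 pred=T actual=N -> ctr[0]=1
Ev 9: PC=4 idx=0 pred=N actual=T -> ctr[0]=2
Ev 10: PC=4 idx=0 pred=T actual=N -> ctr[0]=1

Answer: 1 0 0 2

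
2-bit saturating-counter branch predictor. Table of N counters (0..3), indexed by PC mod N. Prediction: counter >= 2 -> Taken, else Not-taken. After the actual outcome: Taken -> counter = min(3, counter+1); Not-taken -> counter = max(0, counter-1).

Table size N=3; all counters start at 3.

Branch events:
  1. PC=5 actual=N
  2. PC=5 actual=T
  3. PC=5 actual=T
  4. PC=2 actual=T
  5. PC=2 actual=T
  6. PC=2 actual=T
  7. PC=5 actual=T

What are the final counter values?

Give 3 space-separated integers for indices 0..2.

Answer: 3 3 3

Derivation:
Ev 1: PC=5 idx=2 pred=T actual=N -> ctr[2]=2
Ev 2: PC=5 idx=2 pred=T actual=T -> ctr[2]=3
Ev 3: PC=5 idx=2 pred=T actual=T -> ctr[2]=3
Ev 4: PC=2 idx=2 pred=T actual=T -> ctr[2]=3
Ev 5: PC=2 idx=2 pred=T actual=T -> ctr[2]=3
Ev 6: PC=2 idx=2 pred=T actual=T -> ctr[2]=3
Ev 7: PC=5 idx=2 pred=T actual=T -> ctr[2]=3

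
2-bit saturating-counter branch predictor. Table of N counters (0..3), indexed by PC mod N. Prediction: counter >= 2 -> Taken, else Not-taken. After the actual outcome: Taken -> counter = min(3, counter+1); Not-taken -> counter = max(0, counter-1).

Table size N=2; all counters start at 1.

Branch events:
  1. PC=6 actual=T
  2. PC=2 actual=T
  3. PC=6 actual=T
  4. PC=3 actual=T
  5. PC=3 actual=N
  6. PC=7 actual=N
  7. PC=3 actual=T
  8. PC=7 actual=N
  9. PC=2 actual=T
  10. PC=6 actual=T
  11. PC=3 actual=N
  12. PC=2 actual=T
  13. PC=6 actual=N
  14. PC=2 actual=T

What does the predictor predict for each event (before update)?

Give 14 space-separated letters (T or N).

Ev 1: PC=6 idx=0 pred=N actual=T -> ctr[0]=2
Ev 2: PC=2 idx=0 pred=T actual=T -> ctr[0]=3
Ev 3: PC=6 idx=0 pred=T actual=T -> ctr[0]=3
Ev 4: PC=3 idx=1 pred=N actual=T -> ctr[1]=2
Ev 5: PC=3 idx=1 pred=T actual=N -> ctr[1]=1
Ev 6: PC=7 idx=1 pred=N actual=N -> ctr[1]=0
Ev 7: PC=3 idx=1 pred=N actual=T -> ctr[1]=1
Ev 8: PC=7 idx=1 pred=N actual=N -> ctr[1]=0
Ev 9: PC=2 idx=0 pred=T actual=T -> ctr[0]=3
Ev 10: PC=6 idx=0 pred=T actual=T -> ctr[0]=3
Ev 11: PC=3 idx=1 pred=N actual=N -> ctr[1]=0
Ev 12: PC=2 idx=0 pred=T actual=T -> ctr[0]=3
Ev 13: PC=6 idx=0 pred=T actual=N -> ctr[0]=2
Ev 14: PC=2 idx=0 pred=T actual=T -> ctr[0]=3

Answer: N T T N T N N N T T N T T T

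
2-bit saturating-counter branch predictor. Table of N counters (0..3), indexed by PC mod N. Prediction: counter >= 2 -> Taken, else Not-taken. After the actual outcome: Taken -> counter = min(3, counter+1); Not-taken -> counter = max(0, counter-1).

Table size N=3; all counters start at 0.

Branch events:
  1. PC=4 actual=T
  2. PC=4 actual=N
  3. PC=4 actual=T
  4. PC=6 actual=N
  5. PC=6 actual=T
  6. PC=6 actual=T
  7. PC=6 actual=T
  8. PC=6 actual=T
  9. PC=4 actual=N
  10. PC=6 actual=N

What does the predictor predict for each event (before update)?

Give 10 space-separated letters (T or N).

Ev 1: PC=4 idx=1 pred=N actual=T -> ctr[1]=1
Ev 2: PC=4 idx=1 pred=N actual=N -> ctr[1]=0
Ev 3: PC=4 idx=1 pred=N actual=T -> ctr[1]=1
Ev 4: PC=6 idx=0 pred=N actual=N -> ctr[0]=0
Ev 5: PC=6 idx=0 pred=N actual=T -> ctr[0]=1
Ev 6: PC=6 idx=0 pred=N actual=T -> ctr[0]=2
Ev 7: PC=6 idx=0 pred=T actual=T -> ctr[0]=3
Ev 8: PC=6 idx=0 pred=T actual=T -> ctr[0]=3
Ev 9: PC=4 idx=1 pred=N actual=N -> ctr[1]=0
Ev 10: PC=6 idx=0 pred=T actual=N -> ctr[0]=2

Answer: N N N N N N T T N T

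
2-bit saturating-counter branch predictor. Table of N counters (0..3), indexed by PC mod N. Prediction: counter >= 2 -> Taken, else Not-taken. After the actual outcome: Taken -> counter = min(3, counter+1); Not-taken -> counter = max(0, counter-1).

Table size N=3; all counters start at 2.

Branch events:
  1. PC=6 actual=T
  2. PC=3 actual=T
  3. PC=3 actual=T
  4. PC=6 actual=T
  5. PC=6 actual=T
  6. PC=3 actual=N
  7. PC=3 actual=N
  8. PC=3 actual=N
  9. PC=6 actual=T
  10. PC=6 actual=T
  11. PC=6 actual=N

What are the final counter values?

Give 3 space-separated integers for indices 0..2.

Answer: 1 2 2

Derivation:
Ev 1: PC=6 idx=0 pred=T actual=T -> ctr[0]=3
Ev 2: PC=3 idx=0 pred=T actual=T -> ctr[0]=3
Ev 3: PC=3 idx=0 pred=T actual=T -> ctr[0]=3
Ev 4: PC=6 idx=0 pred=T actual=T -> ctr[0]=3
Ev 5: PC=6 idx=0 pred=T actual=T -> ctr[0]=3
Ev 6: PC=3 idx=0 pred=T actual=N -> ctr[0]=2
Ev 7: PC=3 idx=0 pred=T actual=N -> ctr[0]=1
Ev 8: PC=3 idx=0 pred=N actual=N -> ctr[0]=0
Ev 9: PC=6 idx=0 pred=N actual=T -> ctr[0]=1
Ev 10: PC=6 idx=0 pred=N actual=T -> ctr[0]=2
Ev 11: PC=6 idx=0 pred=T actual=N -> ctr[0]=1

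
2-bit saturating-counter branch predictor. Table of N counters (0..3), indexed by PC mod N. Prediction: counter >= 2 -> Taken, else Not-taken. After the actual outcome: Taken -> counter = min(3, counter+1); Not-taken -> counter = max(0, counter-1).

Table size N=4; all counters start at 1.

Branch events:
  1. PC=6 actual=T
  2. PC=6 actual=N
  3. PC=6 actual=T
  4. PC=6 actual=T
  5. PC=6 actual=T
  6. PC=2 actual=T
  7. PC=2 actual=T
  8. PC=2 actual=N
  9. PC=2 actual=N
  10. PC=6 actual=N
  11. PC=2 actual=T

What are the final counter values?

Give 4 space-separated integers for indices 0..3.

Answer: 1 1 1 1

Derivation:
Ev 1: PC=6 idx=2 pred=N actual=T -> ctr[2]=2
Ev 2: PC=6 idx=2 pred=T actual=N -> ctr[2]=1
Ev 3: PC=6 idx=2 pred=N actual=T -> ctr[2]=2
Ev 4: PC=6 idx=2 pred=T actual=T -> ctr[2]=3
Ev 5: PC=6 idx=2 pred=T actual=T -> ctr[2]=3
Ev 6: PC=2 idx=2 pred=T actual=T -> ctr[2]=3
Ev 7: PC=2 idx=2 pred=T actual=T -> ctr[2]=3
Ev 8: PC=2 idx=2 pred=T actual=N -> ctr[2]=2
Ev 9: PC=2 idx=2 pred=T actual=N -> ctr[2]=1
Ev 10: PC=6 idx=2 pred=N actual=N -> ctr[2]=0
Ev 11: PC=2 idx=2 pred=N actual=T -> ctr[2]=1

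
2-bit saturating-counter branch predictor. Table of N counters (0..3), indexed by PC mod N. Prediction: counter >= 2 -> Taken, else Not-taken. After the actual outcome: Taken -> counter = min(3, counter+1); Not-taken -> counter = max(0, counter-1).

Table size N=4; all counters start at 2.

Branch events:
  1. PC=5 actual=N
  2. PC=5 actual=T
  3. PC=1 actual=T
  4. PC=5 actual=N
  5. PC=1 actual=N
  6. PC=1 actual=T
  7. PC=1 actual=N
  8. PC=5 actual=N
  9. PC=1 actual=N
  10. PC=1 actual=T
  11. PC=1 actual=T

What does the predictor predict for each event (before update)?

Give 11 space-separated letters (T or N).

Ev 1: PC=5 idx=1 pred=T actual=N -> ctr[1]=1
Ev 2: PC=5 idx=1 pred=N actual=T -> ctr[1]=2
Ev 3: PC=1 idx=1 pred=T actual=T -> ctr[1]=3
Ev 4: PC=5 idx=1 pred=T actual=N -> ctr[1]=2
Ev 5: PC=1 idx=1 pred=T actual=N -> ctr[1]=1
Ev 6: PC=1 idx=1 pred=N actual=T -> ctr[1]=2
Ev 7: PC=1 idx=1 pred=T actual=N -> ctr[1]=1
Ev 8: PC=5 idx=1 pred=N actual=N -> ctr[1]=0
Ev 9: PC=1 idx=1 pred=N actual=N -> ctr[1]=0
Ev 10: PC=1 idx=1 pred=N actual=T -> ctr[1]=1
Ev 11: PC=1 idx=1 pred=N actual=T -> ctr[1]=2

Answer: T N T T T N T N N N N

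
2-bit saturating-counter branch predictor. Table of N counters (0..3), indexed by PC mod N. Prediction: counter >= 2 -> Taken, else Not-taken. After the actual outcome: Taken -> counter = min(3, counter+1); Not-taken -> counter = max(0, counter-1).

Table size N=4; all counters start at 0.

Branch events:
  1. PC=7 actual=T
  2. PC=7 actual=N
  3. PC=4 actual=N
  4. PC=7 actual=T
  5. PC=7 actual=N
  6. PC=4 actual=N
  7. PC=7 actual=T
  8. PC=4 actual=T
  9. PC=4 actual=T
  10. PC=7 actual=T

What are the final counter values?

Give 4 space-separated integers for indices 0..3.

Answer: 2 0 0 2

Derivation:
Ev 1: PC=7 idx=3 pred=N actual=T -> ctr[3]=1
Ev 2: PC=7 idx=3 pred=N actual=N -> ctr[3]=0
Ev 3: PC=4 idx=0 pred=N actual=N -> ctr[0]=0
Ev 4: PC=7 idx=3 pred=N actual=T -> ctr[3]=1
Ev 5: PC=7 idx=3 pred=N actual=N -> ctr[3]=0
Ev 6: PC=4 idx=0 pred=N actual=N -> ctr[0]=0
Ev 7: PC=7 idx=3 pred=N actual=T -> ctr[3]=1
Ev 8: PC=4 idx=0 pred=N actual=T -> ctr[0]=1
Ev 9: PC=4 idx=0 pred=N actual=T -> ctr[0]=2
Ev 10: PC=7 idx=3 pred=N actual=T -> ctr[3]=2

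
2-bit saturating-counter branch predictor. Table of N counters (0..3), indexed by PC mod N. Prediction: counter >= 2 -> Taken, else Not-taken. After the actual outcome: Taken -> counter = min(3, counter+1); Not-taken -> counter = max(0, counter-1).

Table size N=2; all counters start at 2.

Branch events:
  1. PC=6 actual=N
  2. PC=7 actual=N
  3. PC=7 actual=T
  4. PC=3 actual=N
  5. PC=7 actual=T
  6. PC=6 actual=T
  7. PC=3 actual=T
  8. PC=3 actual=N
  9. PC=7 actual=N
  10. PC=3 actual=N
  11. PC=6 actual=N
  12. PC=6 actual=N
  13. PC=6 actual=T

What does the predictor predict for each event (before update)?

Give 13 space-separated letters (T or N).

Ev 1: PC=6 idx=0 pred=T actual=N -> ctr[0]=1
Ev 2: PC=7 idx=1 pred=T actual=N -> ctr[1]=1
Ev 3: PC=7 idx=1 pred=N actual=T -> ctr[1]=2
Ev 4: PC=3 idx=1 pred=T actual=N -> ctr[1]=1
Ev 5: PC=7 idx=1 pred=N actual=T -> ctr[1]=2
Ev 6: PC=6 idx=0 pred=N actual=T -> ctr[0]=2
Ev 7: PC=3 idx=1 pred=T actual=T -> ctr[1]=3
Ev 8: PC=3 idx=1 pred=T actual=N -> ctr[1]=2
Ev 9: PC=7 idx=1 pred=T actual=N -> ctr[1]=1
Ev 10: PC=3 idx=1 pred=N actual=N -> ctr[1]=0
Ev 11: PC=6 idx=0 pred=T actual=N -> ctr[0]=1
Ev 12: PC=6 idx=0 pred=N actual=N -> ctr[0]=0
Ev 13: PC=6 idx=0 pred=N actual=T -> ctr[0]=1

Answer: T T N T N N T T T N T N N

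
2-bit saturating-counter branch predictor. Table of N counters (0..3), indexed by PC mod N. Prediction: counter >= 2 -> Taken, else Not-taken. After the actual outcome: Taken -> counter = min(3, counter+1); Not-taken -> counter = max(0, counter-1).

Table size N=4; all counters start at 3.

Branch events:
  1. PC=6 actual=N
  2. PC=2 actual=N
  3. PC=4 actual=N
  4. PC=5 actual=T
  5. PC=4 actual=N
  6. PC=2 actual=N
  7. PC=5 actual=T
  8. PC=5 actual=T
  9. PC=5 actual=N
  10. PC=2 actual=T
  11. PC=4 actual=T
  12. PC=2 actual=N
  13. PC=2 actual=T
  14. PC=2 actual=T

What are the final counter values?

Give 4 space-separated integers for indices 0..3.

Ev 1: PC=6 idx=2 pred=T actual=N -> ctr[2]=2
Ev 2: PC=2 idx=2 pred=T actual=N -> ctr[2]=1
Ev 3: PC=4 idx=0 pred=T actual=N -> ctr[0]=2
Ev 4: PC=5 idx=1 pred=T actual=T -> ctr[1]=3
Ev 5: PC=4 idx=0 pred=T actual=N -> ctr[0]=1
Ev 6: PC=2 idx=2 pred=N actual=N -> ctr[2]=0
Ev 7: PC=5 idx=1 pred=T actual=T -> ctr[1]=3
Ev 8: PC=5 idx=1 pred=T actual=T -> ctr[1]=3
Ev 9: PC=5 idx=1 pred=T actual=N -> ctr[1]=2
Ev 10: PC=2 idx=2 pred=N actual=T -> ctr[2]=1
Ev 11: PC=4 idx=0 pred=N actual=T -> ctr[0]=2
Ev 12: PC=2 idx=2 pred=N actual=N -> ctr[2]=0
Ev 13: PC=2 idx=2 pred=N actual=T -> ctr[2]=1
Ev 14: PC=2 idx=2 pred=N actual=T -> ctr[2]=2

Answer: 2 2 2 3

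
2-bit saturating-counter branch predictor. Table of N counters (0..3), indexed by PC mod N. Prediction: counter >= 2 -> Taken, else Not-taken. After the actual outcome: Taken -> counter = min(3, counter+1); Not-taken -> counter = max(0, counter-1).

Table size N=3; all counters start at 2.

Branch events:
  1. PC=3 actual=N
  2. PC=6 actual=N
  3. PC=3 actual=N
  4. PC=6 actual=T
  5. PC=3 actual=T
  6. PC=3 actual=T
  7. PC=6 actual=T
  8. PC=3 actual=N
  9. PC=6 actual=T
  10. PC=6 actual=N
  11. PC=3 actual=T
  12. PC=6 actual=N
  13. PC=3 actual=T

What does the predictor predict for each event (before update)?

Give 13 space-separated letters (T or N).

Ev 1: PC=3 idx=0 pred=T actual=N -> ctr[0]=1
Ev 2: PC=6 idx=0 pred=N actual=N -> ctr[0]=0
Ev 3: PC=3 idx=0 pred=N actual=N -> ctr[0]=0
Ev 4: PC=6 idx=0 pred=N actual=T -> ctr[0]=1
Ev 5: PC=3 idx=0 pred=N actual=T -> ctr[0]=2
Ev 6: PC=3 idx=0 pred=T actual=T -> ctr[0]=3
Ev 7: PC=6 idx=0 pred=T actual=T -> ctr[0]=3
Ev 8: PC=3 idx=0 pred=T actual=N -> ctr[0]=2
Ev 9: PC=6 idx=0 pred=T actual=T -> ctr[0]=3
Ev 10: PC=6 idx=0 pred=T actual=N -> ctr[0]=2
Ev 11: PC=3 idx=0 pred=T actual=T -> ctr[0]=3
Ev 12: PC=6 idx=0 pred=T actual=N -> ctr[0]=2
Ev 13: PC=3 idx=0 pred=T actual=T -> ctr[0]=3

Answer: T N N N N T T T T T T T T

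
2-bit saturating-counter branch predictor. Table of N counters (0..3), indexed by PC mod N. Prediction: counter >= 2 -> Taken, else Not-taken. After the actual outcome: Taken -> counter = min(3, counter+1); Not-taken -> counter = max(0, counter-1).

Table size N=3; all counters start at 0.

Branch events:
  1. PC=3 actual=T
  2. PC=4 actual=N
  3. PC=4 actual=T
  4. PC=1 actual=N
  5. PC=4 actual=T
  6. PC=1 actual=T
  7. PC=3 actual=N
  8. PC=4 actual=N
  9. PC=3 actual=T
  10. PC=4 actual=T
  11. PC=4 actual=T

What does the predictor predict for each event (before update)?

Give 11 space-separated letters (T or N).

Answer: N N N N N N N T N N T

Derivation:
Ev 1: PC=3 idx=0 pred=N actual=T -> ctr[0]=1
Ev 2: PC=4 idx=1 pred=N actual=N -> ctr[1]=0
Ev 3: PC=4 idx=1 pred=N actual=T -> ctr[1]=1
Ev 4: PC=1 idx=1 pred=N actual=N -> ctr[1]=0
Ev 5: PC=4 idx=1 pred=N actual=T -> ctr[1]=1
Ev 6: PC=1 idx=1 pred=N actual=T -> ctr[1]=2
Ev 7: PC=3 idx=0 pred=N actual=N -> ctr[0]=0
Ev 8: PC=4 idx=1 pred=T actual=N -> ctr[1]=1
Ev 9: PC=3 idx=0 pred=N actual=T -> ctr[0]=1
Ev 10: PC=4 idx=1 pred=N actual=T -> ctr[1]=2
Ev 11: PC=4 idx=1 pred=T actual=T -> ctr[1]=3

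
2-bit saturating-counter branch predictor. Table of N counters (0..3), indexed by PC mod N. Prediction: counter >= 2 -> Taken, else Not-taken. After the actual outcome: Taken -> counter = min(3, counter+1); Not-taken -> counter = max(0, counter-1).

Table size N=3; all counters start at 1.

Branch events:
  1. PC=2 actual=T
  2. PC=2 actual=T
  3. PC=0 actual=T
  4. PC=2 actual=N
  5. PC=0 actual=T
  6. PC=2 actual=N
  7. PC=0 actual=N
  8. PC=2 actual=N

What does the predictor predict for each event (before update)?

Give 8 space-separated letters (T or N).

Ev 1: PC=2 idx=2 pred=N actual=T -> ctr[2]=2
Ev 2: PC=2 idx=2 pred=T actual=T -> ctr[2]=3
Ev 3: PC=0 idx=0 pred=N actual=T -> ctr[0]=2
Ev 4: PC=2 idx=2 pred=T actual=N -> ctr[2]=2
Ev 5: PC=0 idx=0 pred=T actual=T -> ctr[0]=3
Ev 6: PC=2 idx=2 pred=T actual=N -> ctr[2]=1
Ev 7: PC=0 idx=0 pred=T actual=N -> ctr[0]=2
Ev 8: PC=2 idx=2 pred=N actual=N -> ctr[2]=0

Answer: N T N T T T T N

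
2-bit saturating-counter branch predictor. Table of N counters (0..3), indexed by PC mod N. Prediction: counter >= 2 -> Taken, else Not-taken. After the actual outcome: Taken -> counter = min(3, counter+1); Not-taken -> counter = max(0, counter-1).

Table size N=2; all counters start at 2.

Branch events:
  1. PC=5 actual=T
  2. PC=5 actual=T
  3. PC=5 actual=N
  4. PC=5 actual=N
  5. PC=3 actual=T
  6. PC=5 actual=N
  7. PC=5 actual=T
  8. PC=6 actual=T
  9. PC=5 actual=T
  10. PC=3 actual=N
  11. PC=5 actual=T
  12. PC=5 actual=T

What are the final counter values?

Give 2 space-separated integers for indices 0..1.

Ev 1: PC=5 idx=1 pred=T actual=T -> ctr[1]=3
Ev 2: PC=5 idx=1 pred=T actual=T -> ctr[1]=3
Ev 3: PC=5 idx=1 pred=T actual=N -> ctr[1]=2
Ev 4: PC=5 idx=1 pred=T actual=N -> ctr[1]=1
Ev 5: PC=3 idx=1 pred=N actual=T -> ctr[1]=2
Ev 6: PC=5 idx=1 pred=T actual=N -> ctr[1]=1
Ev 7: PC=5 idx=1 pred=N actual=T -> ctr[1]=2
Ev 8: PC=6 idx=0 pred=T actual=T -> ctr[0]=3
Ev 9: PC=5 idx=1 pred=T actual=T -> ctr[1]=3
Ev 10: PC=3 idx=1 pred=T actual=N -> ctr[1]=2
Ev 11: PC=5 idx=1 pred=T actual=T -> ctr[1]=3
Ev 12: PC=5 idx=1 pred=T actual=T -> ctr[1]=3

Answer: 3 3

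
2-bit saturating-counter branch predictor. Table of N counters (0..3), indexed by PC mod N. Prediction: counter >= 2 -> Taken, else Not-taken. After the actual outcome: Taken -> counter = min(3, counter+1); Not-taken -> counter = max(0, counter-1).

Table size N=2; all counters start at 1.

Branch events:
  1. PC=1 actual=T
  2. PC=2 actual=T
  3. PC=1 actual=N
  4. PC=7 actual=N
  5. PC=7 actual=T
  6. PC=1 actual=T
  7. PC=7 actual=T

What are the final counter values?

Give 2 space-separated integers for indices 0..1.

Answer: 2 3

Derivation:
Ev 1: PC=1 idx=1 pred=N actual=T -> ctr[1]=2
Ev 2: PC=2 idx=0 pred=N actual=T -> ctr[0]=2
Ev 3: PC=1 idx=1 pred=T actual=N -> ctr[1]=1
Ev 4: PC=7 idx=1 pred=N actual=N -> ctr[1]=0
Ev 5: PC=7 idx=1 pred=N actual=T -> ctr[1]=1
Ev 6: PC=1 idx=1 pred=N actual=T -> ctr[1]=2
Ev 7: PC=7 idx=1 pred=T actual=T -> ctr[1]=3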